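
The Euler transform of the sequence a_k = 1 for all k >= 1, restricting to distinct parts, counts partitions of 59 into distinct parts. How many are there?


Partitions of 59 into distinct parts can be computed via generating function.
Product (1+x)(1+x^2)(1+x^3)...
The coefficient of x^59 = 9792

9792


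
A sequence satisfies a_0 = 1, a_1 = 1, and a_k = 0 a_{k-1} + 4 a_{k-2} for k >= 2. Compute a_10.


The characteristic equation is t^2 - 0 t - 4 = 0, with roots r_1 = 2 and r_2 = -2 (so c_1 = r_1 + r_2, c_2 = -r_1 r_2 as required).
One can use the closed form a_n = A r_1^n + B r_2^n, but direct iteration is more reliable:
a_0 = 1, a_1 = 1, a_2 = 4, a_3 = 4, a_4 = 16, a_5 = 16, a_6 = 64, a_7 = 64, a_8 = 256, a_9 = 256, a_10 = 1024.
So a_10 = 1024.

1024


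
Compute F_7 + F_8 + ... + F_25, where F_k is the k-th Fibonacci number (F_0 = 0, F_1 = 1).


Use the identity sum_{k=0}^{N} F_k = F_{N+2} - 1 (which follows from F_{k+2} - F_{k+1} = F_k). Then
sum_{k=7}^{25} F_k = (F_{27} - 1) - (F_{8} - 1) = F_{27} - F_{8}.
Computing: F_{27} = 196418, F_{8} = 21, so
Sum = 196418 - 21 = 196397.

196397


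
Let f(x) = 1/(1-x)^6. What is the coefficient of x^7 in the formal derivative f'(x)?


Differentiate: d/dx [ 1/(1-x)^r ] = r / (1-x)^(r+1).
Here r = 6, so f'(x) = 6 / (1-x)^7.
The expansion of 1/(1-x)^(r+1) has coefficient of x^n equal to C(n+r, r).
So the coefficient of x^7 in f'(x) is
6 * C(13, 6) = 6 * 1716 = 10296

10296


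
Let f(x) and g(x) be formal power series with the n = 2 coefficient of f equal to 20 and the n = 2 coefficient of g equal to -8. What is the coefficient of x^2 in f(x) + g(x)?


Addition of formal power series is termwise.
The coefficient of x^2 in f + g = 20 + -8
= 12

12


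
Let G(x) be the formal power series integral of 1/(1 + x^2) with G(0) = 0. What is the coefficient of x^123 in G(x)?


1/(1 + x^2) = sum_{j>=0} (-1)^j x^(2j). Integrating termwise with G(0) = 0:
G(x) = sum_{j>=0} (-1)^j x^(2j+1) / (2j+1) = arctan(x).
Only odd powers are nonzero. For x^123 write 123 = 2*61 + 1, giving
(-1)^61 / 123 = -1/123 = -1/123.

-1/123


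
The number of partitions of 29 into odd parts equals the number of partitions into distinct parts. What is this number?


Computing partitions of 29 into odd parts (1, 3, 5, ...):
Using the generating function prod_{k>=0} 1/(1-x^(2k+1)),
the count is 256

256


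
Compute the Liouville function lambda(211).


The Liouville function is lambda(k) = (-1)^Omega(k), where Omega(k) counts the prime factors of k with multiplicity.
Factoring: 211 = 211, so Omega(211) = 1.
lambda(211) = (-1)^1 = -1.

-1


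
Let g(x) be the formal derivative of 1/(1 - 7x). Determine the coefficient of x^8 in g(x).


Differentiate termwise: d/dx sum_{k>=0} 7^k x^k = sum_{k>=1} k 7^k x^(k-1) = sum_{j>=0} (j+1) 7^(j+1) x^j.
Equivalently, d/dx [1/(1 - 7x)] = 7/(1 - 7x)^2.
For j = 8: 9 * 7^9 = 9 * 40353607 = 363182463.

363182463


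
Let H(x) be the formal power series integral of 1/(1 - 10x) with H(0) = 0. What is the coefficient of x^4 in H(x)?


1/(1 - 10x) = sum_{k>=0} 10^k x^k. Integrating termwise with H(0) = 0:
H(x) = sum_{k>=0} 10^k x^(k+1) / (k+1) = sum_{m>=1} 10^(m-1) x^m / m.
For m = 4: 10^3/4 = 1000/4 = 250.

250


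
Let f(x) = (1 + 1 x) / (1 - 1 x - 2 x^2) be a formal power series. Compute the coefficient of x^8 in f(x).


Write f(x) = sum_{k>=0} a_k x^k. Multiplying both sides by 1 - 1 x - 2 x^2 gives
(1 - 1 x - 2 x^2) sum_{k>=0} a_k x^k = 1 + 1 x.
Matching coefficients:
 x^0: a_0 = 1
 x^1: a_1 - 1 a_0 = 1  =>  a_1 = 1*1 + 1 = 2
 x^k (k >= 2): a_k = 1 a_{k-1} + 2 a_{k-2}.
Iterating: a_2 = 4, a_3 = 8, a_4 = 16, a_5 = 32, a_6 = 64, a_7 = 128, a_8 = 256.
So the coefficient of x^8 is 256.

256


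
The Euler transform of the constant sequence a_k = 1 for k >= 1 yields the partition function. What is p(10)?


The Euler transform converts the sequence a_k = 1 into the number of integer partitions.
Using the recurrence or dynamic programming:
p(10) = 42

42


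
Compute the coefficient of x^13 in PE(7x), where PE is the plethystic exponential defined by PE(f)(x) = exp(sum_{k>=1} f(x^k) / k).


With f(x) = 7x, the exponent is sum_{k>=1} 7 x^k / k = 7 * (-ln(1 - x)). Exponentiating:
PE(7x) = exp(-7 ln(1 - x)) = 1/(1 - x)^7.
By the negative binomial expansion, [x^n] 1/(1 - x)^7 = C(n + 6, 6).
For n = 13: C(19, 6) = 27132.

27132


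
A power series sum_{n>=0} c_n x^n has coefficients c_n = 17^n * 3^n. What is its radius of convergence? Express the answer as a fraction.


By the root test (Cauchy-Hadamard), the radius is R = 1 / limsup_n |c_n|^(1/n).
Here |c_n|^(1/n) = (17^n * 3^n)^(1/n) = 17 * 3 = 51 for all n.
So R = 1/51 = 1/51.

1/51


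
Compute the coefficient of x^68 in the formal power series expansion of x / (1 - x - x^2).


Let f(x) = sum_{k>=0} a_k x^k. Multiplying f(x) * (1 - x - x^2) = x and matching coefficients gives a_0 = 0, a_1 = 1, and a_k = a_{k-1} + a_{k-2} for k >= 2. These are the Fibonacci numbers F_k.
Iterating from F_0 = 0, F_1 = 1:
F_0=0, F_1=1, F_2=1, F_3=2, F_4=3, F_5=5, F_6=8, F_7=13, F_8=21, F_9=34, ...
F_68 = 72723460248141.

72723460248141


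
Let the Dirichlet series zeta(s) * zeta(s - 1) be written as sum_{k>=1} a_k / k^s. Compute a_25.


Convolution gives a_k = sum_{d | k} d * 1 = sum_{d | k} d = sigma(k), the sum of positive divisors of k.
For k = 25, the divisors are 1, 5, 25, so
sigma(25) = 1 + 5 + 25 = 31.

31


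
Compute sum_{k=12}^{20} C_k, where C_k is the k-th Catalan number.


C_12 through C_20: 208012, 742900, 2674440, 9694845, 35357670, 129644790, 477638700, 1767263190, 6564120420
Sum = 208012 + 742900 + 2674440 + 9694845 + 35357670 + 129644790 + 477638700 + 1767263190 + 6564120420
= 8987344967

8987344967


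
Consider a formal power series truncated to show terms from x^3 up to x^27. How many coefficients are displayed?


From x^3 to x^27 inclusive, the count is 27 - 3 + 1 = 25.

25


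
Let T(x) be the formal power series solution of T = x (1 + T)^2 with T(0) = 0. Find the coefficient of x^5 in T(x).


Apply the Lagrange inversion formula: if T = x * phi(T) with phi(t) = (1 + t)^2, then [x^n] T = (1/n) [t^(n-1)] phi(t)^n = (1/n) [t^(n-1)] (1 + t)^(2n) = (1/n) C(2n, n-1).
Using the identity C(2n, n-1) = C(2n, n) * n / (n+1), the unscaled factor equals C(2n, n) / (n+1) = C_n, the n-th Catalan number.
For n = 5: C_5 = C(10, 5) / 6 = 252/6 = 42 = 42.

42


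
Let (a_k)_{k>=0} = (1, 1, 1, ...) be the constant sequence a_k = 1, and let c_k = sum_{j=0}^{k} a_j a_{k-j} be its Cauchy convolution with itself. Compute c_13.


Since a_j = 1 for all j >= 0, the convolution sum becomes
c_k = sum_{j=0}^{k} 1 * 1 = 1 * (k + 1).
Equivalently, the generating function of (a_k) is 1/(1 - x) and its square is 1/(1 - x)^2 = sum_{k>=0} 1(k + 1) x^k.
For k = 13: 1 * 14 = 14.

14


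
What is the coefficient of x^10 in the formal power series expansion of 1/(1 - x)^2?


The expansion 1/(1 - x)^r = sum_{k>=0} C(k + r - 1, r - 1) x^k follows from the multiset / negative-binomial theorem (or from repeated differentiation of the geometric series).
For r = 2 and k = 10:
C(11, 1) = 39916800 / (1 * 3628800) = 11.

11


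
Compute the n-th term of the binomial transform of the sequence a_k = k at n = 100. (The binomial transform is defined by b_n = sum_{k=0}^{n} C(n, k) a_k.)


With a_k = k, b_n = sum_{k=0}^{n} C(n, k) k. Using k * C(n, k) = n * C(n-1, k-1) gives b_n = n * sum_{k>=1} C(n-1, k-1) = n * 2^(n-1).
For n = 100: 100 * 2^99 = 100 * 633825300114114700748351602688 = 63382530011411470074835160268800.

63382530011411470074835160268800


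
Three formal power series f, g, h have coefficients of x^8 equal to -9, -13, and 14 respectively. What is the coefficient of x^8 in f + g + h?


Series addition is componentwise:
-9 + -13 + 14
= -8

-8


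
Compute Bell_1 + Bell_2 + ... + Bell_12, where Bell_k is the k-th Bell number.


Recall Bell_k counts set partitions of a k-set (with Bell_0 = 1 by convention).
Bell_1 through Bell_12: 1, 2, 5, 15, 52, 203, 877, 4140, 21147, 115975, 678570, 4213597
Sum = 1 + 2 + 5 + 15 + 52 + 203 + 877 + 4140 + 21147 + 115975 + 678570 + 4213597 = 5034584.

5034584


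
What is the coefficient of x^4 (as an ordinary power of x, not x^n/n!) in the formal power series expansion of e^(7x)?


The exponential series is e^y = sum_{k>=0} y^k / k!. Substituting y = 7x gives
e^(7x) = sum_{k>=0} 7^k x^k / k!.
So the coefficient of x^n is a^n/n! with a = 7, n = 4:
7^4 / 4! = 2401/24 = 2401/24

2401/24


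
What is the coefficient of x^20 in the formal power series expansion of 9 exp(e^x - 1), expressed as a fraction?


exp(e^x - 1) is the exponential generating function for the Bell numbers Bell_k: exp(e^x - 1) = sum_{k>=0} Bell_k x^k / k!.
So the coefficient of x^20 in 9 exp(e^x - 1) is 9 Bell_20 / 20!.
Computing: Bell_20 = 51724158235372 and 20! = 2432902008176640000, giving
9 * 51724158235372/2432902008176640000 = 263898766507/1379196149760000.

263898766507/1379196149760000


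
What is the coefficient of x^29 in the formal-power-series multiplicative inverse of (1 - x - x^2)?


Let the inverse be f(x) = sum_{k>=0} a_k x^k. From f(x) * (1 - x - x^2) = 1 and matching coefficients:
 x^0: a_0 = 1.
 x^1: a_1 - a_0 = 0, so a_1 = 1.
 x^k (k >= 2): a_k - a_{k-1} - a_{k-2} = 0, i.e. a_k = a_{k-1} + a_{k-2}.
This is the Fibonacci-type recurrence shifted so that a_0 = a_1 = 1.
Iterating: a_0=1, a_1=1, a_2=2, a_3=3, a_4=5, a_5=8, a_6=13, a_7=21, a_8=34, a_9=55, ...
a_29 = 832040.

832040


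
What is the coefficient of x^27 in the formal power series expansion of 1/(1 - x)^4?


The negative binomial / multiset identity is
1/(1 - x)^r = sum_{k>=0} C(k + r - 1, r - 1) x^k.
Here r = 4 and k = 27, so the coefficient is
C(27 + 3, 3) = C(30, 3)
= 4060

4060


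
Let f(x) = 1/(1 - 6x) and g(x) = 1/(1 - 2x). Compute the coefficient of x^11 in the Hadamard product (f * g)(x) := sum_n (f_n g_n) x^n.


f has coefficients f_k = 6^k and g has coefficients g_k = 2^k, so the Hadamard product has coefficient (f*g)_k = 6^k * 2^k = 12^k.
For k = 11: 12^11 = 743008370688.

743008370688


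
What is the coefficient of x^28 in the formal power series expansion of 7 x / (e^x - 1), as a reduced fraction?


The exponential generating function for Bernoulli numbers is
x / (e^x - 1) = sum_{k>=0} B_k x^k / k!.
So the coefficient of x^28 in 7 x / (e^x - 1) is 7 B_28 / 28!.
Computing: B_28 = -23749461029/870, 28! = 304888344611713860501504000000, giving
7 * -23749461029/870 / 304888344611713860501504000000 = -3392780147/5413323669636552217067520000000.

-3392780147/5413323669636552217067520000000


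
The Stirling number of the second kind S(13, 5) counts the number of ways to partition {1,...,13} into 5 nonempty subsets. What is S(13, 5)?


Using the explicit formula S(n,k) = (1/k!) sum_{j=0}^{k} (-1)^(k-j) C(k,j) j^n:
S(13, 5) = 7508501
Equivalently, S(n,k) is n! times the coefficient of x^n in the EGF (e^x - 1)^k / k!.

7508501


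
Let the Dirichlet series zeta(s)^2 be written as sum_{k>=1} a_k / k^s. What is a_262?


The Dirichlet convolution of the constant function 1 with itself gives (1 * 1)(k) = sum_{d | k} 1 = d(k), the number of positive divisors of k.
Since zeta(s) = sum_{k>=1} 1/k^s, we have zeta(s)^2 = sum_{k>=1} d(k)/k^s, so a_k = d(k).
For k = 262: the divisors are 1, 2, 131, 262.
Count = 4.

4


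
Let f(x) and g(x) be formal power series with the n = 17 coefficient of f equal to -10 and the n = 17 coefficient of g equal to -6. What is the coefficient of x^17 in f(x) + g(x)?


Addition of formal power series is termwise.
The coefficient of x^17 in f + g = -10 + -6
= -16

-16


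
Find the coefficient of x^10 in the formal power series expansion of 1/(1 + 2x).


Write 1/(1 + c x) = 1/(1 - (-c) x) and apply the geometric-series identity
1/(1 - y) = sum_{k>=0} y^k to get 1/(1 + c x) = sum_{k>=0} (-c)^k x^k.
So the coefficient of x^k is (-c)^k = (-1)^k * c^k.
Here c = 2 and k = 10:
(-2)^10 = 1 * 1024 = 1024

1024


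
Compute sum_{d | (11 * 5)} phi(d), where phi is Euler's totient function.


First, 11 * 5 = 55. One classical identity is sum_{d | n} phi(d) = n (each k in [1, n] has a unique gcd with n, and among the k's with gcd(k, n) = n/d there are phi(d) of them). So the sum equals 55. We also verify directly:
Divisors of 55: 1, 5, 11, 55.
phi values: 1, 4, 10, 40.
Sum = 55.

55


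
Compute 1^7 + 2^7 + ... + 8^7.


This power sum has a closed form given by Faulhaber's formula
sum_{k=1}^{m} k^p = (1 / (p + 1)) * sum_{j=0}^{p} C(p + 1, j) B_j m^(p + 1 - j),
but for small m direct computation is fastest:
1 + 128 + 2187 + 16384 + 78125 + 279936 + 823543 + 2097152 = 3297456.

3297456


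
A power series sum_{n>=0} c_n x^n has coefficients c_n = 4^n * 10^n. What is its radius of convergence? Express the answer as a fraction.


By the root test (Cauchy-Hadamard), the radius is R = 1 / limsup_n |c_n|^(1/n).
Here |c_n|^(1/n) = (4^n * 10^n)^(1/n) = 4 * 10 = 40 for all n.
So R = 1/40 = 1/40.

1/40


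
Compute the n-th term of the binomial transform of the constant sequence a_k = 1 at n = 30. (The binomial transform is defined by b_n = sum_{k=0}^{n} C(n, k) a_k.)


With a_k = 1 for all k, b_n = sum_{k=0}^{n} C(n, k) = 2^n by the binomial theorem.
For n = 30: 2^30 = 1073741824.

1073741824


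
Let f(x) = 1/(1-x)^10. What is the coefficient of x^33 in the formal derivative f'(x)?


Differentiate: d/dx [ 1/(1-x)^r ] = r / (1-x)^(r+1).
Here r = 10, so f'(x) = 10 / (1-x)^11.
The expansion of 1/(1-x)^(r+1) has coefficient of x^n equal to C(n+r, r).
So the coefficient of x^33 in f'(x) is
10 * C(43, 10) = 10 * 1917334783 = 19173347830

19173347830


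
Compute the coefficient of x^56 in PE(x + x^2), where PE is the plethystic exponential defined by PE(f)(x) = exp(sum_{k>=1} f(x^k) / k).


With f(x) = x + x^2, the exponent is sum_{k>=1} (x^k + x^(2k)) / k = -ln(1 - x) - ln(1 - x^2). Exponentiating:
PE(x + x^2) = 1 / ((1 - x)(1 - x^2)).
This is the generating function for partitions of n into parts of size 1 or 2. The number of 2's can be any j in 0..28, and the rest are 1's, so
[x^56] = floor(56/2) + 1 = 29.

29


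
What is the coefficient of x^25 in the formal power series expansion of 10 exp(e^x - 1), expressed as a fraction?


exp(e^x - 1) is the exponential generating function for the Bell numbers Bell_k: exp(e^x - 1) = sum_{k>=0} Bell_k x^k / k!.
So the coefficient of x^25 in 10 exp(e^x - 1) is 10 Bell_25 / 25!.
Computing: Bell_25 = 4638590332229999353 and 25! = 15511210043330985984000000, giving
10 * 4638590332229999353/15511210043330985984000000 = 356814640940769181/119317000333315276800000.

356814640940769181/119317000333315276800000


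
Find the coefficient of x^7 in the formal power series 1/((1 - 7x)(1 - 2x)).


By partial fractions or Cauchy convolution:
The coefficient equals sum_{k=0}^{7} 7^k * 2^(7-k).
= 1152909

1152909


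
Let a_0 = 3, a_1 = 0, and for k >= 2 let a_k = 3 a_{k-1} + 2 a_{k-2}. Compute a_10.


Iterating the recurrence forward:
a_0 = 3
a_1 = 0
a_2 = 3*0 + 2*3 = 6
a_3 = 3*6 + 2*0 = 18
a_4 = 3*18 + 2*6 = 66
a_5 = 3*66 + 2*18 = 234
a_6 = 3*234 + 2*66 = 834
a_7 = 3*834 + 2*234 = 2970
a_8 = 3*2970 + 2*834 = 10578
a_9 = 3*10578 + 2*2970 = 37674
a_10 = 3*37674 + 2*10578 = 134178
So a_10 = 134178.

134178


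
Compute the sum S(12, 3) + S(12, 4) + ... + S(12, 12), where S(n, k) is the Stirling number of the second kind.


By definition, S(n, k) counts partitions of an n-set into exactly k nonempty blocks.
Computing row n = 12 for k = 3..12:
S(12, k): 86526, 611501, 1379400, 1323652, 627396, 159027, 22275, 1705, 66, 1
Sum = 4211549.

4211549


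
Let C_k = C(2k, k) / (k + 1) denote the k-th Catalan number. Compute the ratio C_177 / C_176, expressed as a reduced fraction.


Using C_k = (2k)! / (k! (k+1)!), the ratio C_{k+1}/C_k simplifies to
C_{k+1}/C_k = [(2k+2)! / ((k+1)! (k+2)!)] * [k! (k+1)! / (2k)!]
 = (2k+2)(2k+1) / ((k+1)(k+2)) = 2(2k+1) / (k+2).
For k = 176: 2(2*176 + 1) / (176 + 2) = 706/178 = 353/89.

353/89


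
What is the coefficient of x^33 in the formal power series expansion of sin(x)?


The Maclaurin series is sin(t) = sum_{k>=0} (-1)^k t^(2k+1) / (2k+1)!, so substituting t = x, only odd powers of x are nonzero, with coefficient of x^(2k+1) equal to (-1)^k / (2k+1)!.
Write 33 = 2*16 + 1, giving the coefficient (-1)^16 / 33! = 1/8683317618811886495518194401280000000 = 1/8683317618811886495518194401280000000.

1/8683317618811886495518194401280000000


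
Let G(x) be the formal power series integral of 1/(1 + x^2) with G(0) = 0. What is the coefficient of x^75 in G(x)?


1/(1 + x^2) = sum_{j>=0} (-1)^j x^(2j). Integrating termwise with G(0) = 0:
G(x) = sum_{j>=0} (-1)^j x^(2j+1) / (2j+1) = arctan(x).
Only odd powers are nonzero. For x^75 write 75 = 2*37 + 1, giving
(-1)^37 / 75 = -1/75 = -1/75.

-1/75


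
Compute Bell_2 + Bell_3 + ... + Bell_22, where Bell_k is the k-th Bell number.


Recall Bell_k counts set partitions of a k-set (with Bell_0 = 1 by convention).
Bell_2 through Bell_22: 2, 5, 15, 52, 203, 877, 4140, 21147, 115975, 678570, 4213597, 27644437, 190899322, 1382958545, 10480142147, 82864869804, 682076806159, 5832742205057, 51724158235372, 474869816156751, 4506715738447323
Sum = 2 + 5 + 15 + 52 + 203 + 877 + 4140 + 21147 + 115975 + 678570 + 4213597 + 27644437 + 190899322 + 1382958545 + 10480142147 + 82864869804 + 682076806159 + 5832742205057 + 51724158235372 + 474869816156751 + 4506715738447323 = 5039919483399500.

5039919483399500


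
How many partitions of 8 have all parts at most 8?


Using the generating function (1-x)^(-1)(1-x^2)^(-1)...(1-x^8)^(-1),
the coefficient of x^8 counts these restricted partitions.
Result = 22

22


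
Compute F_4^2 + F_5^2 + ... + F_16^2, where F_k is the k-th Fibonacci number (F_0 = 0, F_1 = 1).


There is a standard identity sum_{k=0}^{N} F_k^2 = F_N * F_{N+1} (proved inductively from the telescoping relation F_k^2 = F_k F_{k+1} - F_{k-1} F_k). Then
sum_{k=4}^{16} F_k^2 = F_16 F_17 - F_3 F_4.
Computing: F_16 = 987, F_17 = 1597, F_3 = 2, F_4 = 3.
Sum = 987 * 1597 - 2 * 3 = 1576233.

1576233


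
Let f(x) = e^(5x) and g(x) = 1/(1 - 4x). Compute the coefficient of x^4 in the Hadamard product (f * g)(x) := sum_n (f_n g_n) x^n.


Expanding: f_k = 5^k/k! (from e^(5x)) and g_k = 4^k (from 1/(1 - 4x)). So the Hadamard coefficient (f * g)_k = 5^k 4^k / k! = (20)^k / k!.
For k = 4: 20^4/4! = 160000/24 = 20000/3.

20000/3


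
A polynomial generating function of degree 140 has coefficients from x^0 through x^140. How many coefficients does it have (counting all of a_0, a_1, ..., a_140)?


A polynomial of degree 140 takes the form a_0 + a_1 x + ... + a_140 x^140.
The number of coefficients is 140 + 1 = 141.

141


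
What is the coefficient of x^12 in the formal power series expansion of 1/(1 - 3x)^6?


The general identity 1/(1 - c x)^r = sum_{k>=0} c^k C(k + r - 1, r - 1) x^k follows by substituting y = c x into 1/(1 - y)^r = sum_{k>=0} C(k + r - 1, r - 1) y^k.
For c = 3, r = 6, k = 12:
3^12 * C(17, 5) = 531441 * 6188 = 3288556908.

3288556908


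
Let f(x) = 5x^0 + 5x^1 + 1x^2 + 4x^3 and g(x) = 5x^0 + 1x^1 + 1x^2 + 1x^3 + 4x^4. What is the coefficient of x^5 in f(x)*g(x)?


Cauchy product at x^5:
5*4 + 1*1 + 4*1
= 25

25


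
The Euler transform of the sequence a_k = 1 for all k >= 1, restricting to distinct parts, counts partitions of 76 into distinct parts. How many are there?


Partitions of 76 into distinct parts can be computed via generating function.
Product (1+x)(1+x^2)(1+x^3)...
The coefficient of x^76 = 53250

53250


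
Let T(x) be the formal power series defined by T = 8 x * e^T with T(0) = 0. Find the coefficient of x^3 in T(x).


Apply the Lagrange inversion formula: if T = 8 x * phi(T) with phi(t) = e^t, then
[x^n] T = 8^n * (1/n) [t^(n-1)] phi(t)^n = 8^n * (1/n) [t^(n-1)] e^(n t) = 8^n * (1/n) * n^(n-1) / (n-1)! = 8^n * n^(n-1) / n!.
When c = 1 this is the Cayley count of rooted labeled trees on n vertices, divided by n!.
For n = 3: 8^3 * 3^2 / 3! = 512 * 9/6 = 768.

768


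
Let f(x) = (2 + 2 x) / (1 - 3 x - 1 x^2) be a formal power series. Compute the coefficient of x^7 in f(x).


Write f(x) = sum_{k>=0} a_k x^k. Multiplying both sides by 1 - 3 x - 1 x^2 gives
(1 - 3 x - 1 x^2) sum_{k>=0} a_k x^k = 2 + 2 x.
Matching coefficients:
 x^0: a_0 = 2
 x^1: a_1 - 3 a_0 = 2  =>  a_1 = 3*2 + 2 = 8
 x^k (k >= 2): a_k = 3 a_{k-1} + 1 a_{k-2}.
Iterating: a_2 = 26, a_3 = 86, a_4 = 284, a_5 = 938, a_6 = 3098, a_7 = 10232.
So the coefficient of x^7 is 10232.

10232


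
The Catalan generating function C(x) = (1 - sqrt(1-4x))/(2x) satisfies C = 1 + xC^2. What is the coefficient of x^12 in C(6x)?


Substituting x -> 6x scales the n-th coefficient by 6^n, so [x^12] C(6x) = 6^12 * C_12.
C_12 = C(2*12, 12)/(13) = 2704156/13 = 208012.
So 6^12 * 208012 = 2176782336 * 208012 = 452796847276032.

452796847276032


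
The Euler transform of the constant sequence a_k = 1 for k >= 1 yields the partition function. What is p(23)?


The Euler transform converts the sequence a_k = 1 into the number of integer partitions.
Using the recurrence or dynamic programming:
p(23) = 1255

1255


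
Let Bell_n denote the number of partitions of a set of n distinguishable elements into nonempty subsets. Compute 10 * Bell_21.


Bell_21 can be computed from the Bell triangle or from Dobinski's identity Bell_n = (1/e) * sum_{k>=0} k^n / k!.
Computing Bell_21 = 474869816156751.
Then 10 * 474869816156751 = 4748698161567510.

4748698161567510


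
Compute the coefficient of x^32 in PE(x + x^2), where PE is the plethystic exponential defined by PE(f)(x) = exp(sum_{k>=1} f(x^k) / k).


With f(x) = x + x^2, the exponent is sum_{k>=1} (x^k + x^(2k)) / k = -ln(1 - x) - ln(1 - x^2). Exponentiating:
PE(x + x^2) = 1 / ((1 - x)(1 - x^2)).
This is the generating function for partitions of n into parts of size 1 or 2. The number of 2's can be any j in 0..16, and the rest are 1's, so
[x^32] = floor(32/2) + 1 = 17.

17


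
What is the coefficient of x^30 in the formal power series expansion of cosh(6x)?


The Maclaurin series is cosh(t) = sum_{m>=0} t^(2m) / (2m)!, so substituting t = 6x, only even powers of x are nonzero, with coefficient of x^(2m) equal to 6^(2m) / (2m)!.
For x^30 the coefficient is 6^30/30! = 221073919720733357899776/265252859812191058636308480000000 = 688747536/826385373016328125.

688747536/826385373016328125


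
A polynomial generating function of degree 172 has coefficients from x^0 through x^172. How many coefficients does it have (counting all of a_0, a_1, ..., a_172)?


A polynomial of degree 172 takes the form a_0 + a_1 x + ... + a_172 x^172.
The number of coefficients is 172 + 1 = 173.

173


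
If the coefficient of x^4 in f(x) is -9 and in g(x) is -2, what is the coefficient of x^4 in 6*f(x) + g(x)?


Scalar multiplication scales coefficients: 6 * -9 = -54.
Then add the g coefficient: -54 + -2
= -56

-56


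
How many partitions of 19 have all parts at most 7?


Using the generating function (1-x)^(-1)(1-x^2)^(-1)...(1-x^7)^(-1),
the coefficient of x^19 counts these restricted partitions.
Result = 300

300


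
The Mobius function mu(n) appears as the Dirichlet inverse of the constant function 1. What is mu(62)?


62 = 2 * 31 (all distinct primes).
mu(62) = (-1)^2 = 1

1


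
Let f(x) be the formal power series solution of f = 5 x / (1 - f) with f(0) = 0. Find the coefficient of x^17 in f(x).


Apply Lagrange inversion: f = 5 x * phi(f) with phi(t) = 1/(1 - t), so
[x^n] f = 5^n * (1/n) [t^(n-1)] phi(t)^n = 5^n * (1/n) [t^(n-1)] (1 - t)^(-n) = 5^n * (1/n) C(2n - 2, n - 1) = 5^n * C_{n-1}.
For n = 17: C_16 = C(32, 16) / 17 = 601080390/17 = 35357670.
With the 5^17 = 762939453125 factor, the coefficient is 762939453125 * 35357670 = 26975761413574218750.

26975761413574218750


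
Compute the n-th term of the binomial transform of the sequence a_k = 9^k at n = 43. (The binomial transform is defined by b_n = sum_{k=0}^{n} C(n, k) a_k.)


With a_k = 9^k, b_n = sum_{k=0}^{n} C(n, k) 9^k = (1 + 9)^n by the binomial theorem.
For n = 43: (1 + 9)^43 = 10^43 = 10000000000000000000000000000000000000000000.

10000000000000000000000000000000000000000000


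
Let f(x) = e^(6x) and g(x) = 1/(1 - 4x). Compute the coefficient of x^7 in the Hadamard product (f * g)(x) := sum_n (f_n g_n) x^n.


Expanding: f_k = 6^k/k! (from e^(6x)) and g_k = 4^k (from 1/(1 - 4x)). So the Hadamard coefficient (f * g)_k = 6^k 4^k / k! = (24)^k / k!.
For k = 7: 24^7/7! = 4586471424/5040 = 31850496/35.

31850496/35


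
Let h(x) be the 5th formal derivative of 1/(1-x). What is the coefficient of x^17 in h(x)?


Differentiating 5 times: d^5/dx^5 [1/(1-x)] = 5!/(1-x)^6.
The expansion 1/(1-x)^6 = sum_{k>=0} C(k+5, 5) x^k, so the coefficient of x^n in 5!/(1-x)^6 is 5! * C(n+5, 5).
For n = 17: 120 * C(22, 5) = 120 * 26334 = 3160080

3160080


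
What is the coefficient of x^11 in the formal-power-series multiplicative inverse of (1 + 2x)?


The inverse is 1/(1 + 2x). Apply the geometric identity 1/(1 - y) = sum_{k>=0} y^k with y = -2x:
1/(1 + 2x) = sum_{k>=0} (-2)^k x^k.
So the coefficient of x^11 is (-2)^11 = -2048.

-2048


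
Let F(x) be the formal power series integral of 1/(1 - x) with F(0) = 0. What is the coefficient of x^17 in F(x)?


1/(1 - x) = sum_{k>=0} x^k. Integrating termwise and using F(0) = 0 gives
F(x) = sum_{k>=0} x^(k+1) / (k+1) = sum_{m>=1} x^m / m = -ln(1 - x).
So the coefficient of x^17 is 1/17 = 1/17.

1/17


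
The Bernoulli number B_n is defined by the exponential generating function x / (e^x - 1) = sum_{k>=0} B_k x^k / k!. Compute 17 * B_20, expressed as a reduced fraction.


Bernoulli numbers can also be computed recursively via B_0 = 1 and sum_{j=0}^{m} C(m+1, j) B_j = 0 for m >= 1. Odd-index Bernoulli numbers vanish for k >= 3.
Computing B_20 = -174611/330, so 17 * B_20 = 17 * -174611/330 = -2968387/330.

-2968387/330


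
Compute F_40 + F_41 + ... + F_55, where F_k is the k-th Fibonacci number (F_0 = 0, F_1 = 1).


Use the identity sum_{k=0}^{N} F_k = F_{N+2} - 1 (which follows from F_{k+2} - F_{k+1} = F_k). Then
sum_{k=40}^{55} F_k = (F_{57} - 1) - (F_{41} - 1) = F_{57} - F_{41}.
Computing: F_{57} = 365435296162, F_{41} = 165580141, so
Sum = 365435296162 - 165580141 = 365269716021.

365269716021


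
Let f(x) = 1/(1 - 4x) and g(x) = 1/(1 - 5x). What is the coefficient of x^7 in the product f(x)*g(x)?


The coefficient of x^n in f*g is the Cauchy product: sum_{k=0}^{n} a^k * b^(n-k).
With a=4, b=5, n=7:
sum_{k=0}^{7} 4^k * 5^(7-k)
= 325089

325089


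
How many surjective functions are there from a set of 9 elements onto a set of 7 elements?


By inclusion-exclusion on which target elements are missed, the number of surjections from an n-set onto a k-set is
surj(n, k) = sum_{j=0}^{k} (-1)^j C(k, j) (k - j)^n.
Equivalently surj(n, k) = k! * S(n, k), where S(n, k) is the Stirling number of the second kind.
For n = 9, k = 7:
S(9, 7) = 462, so
surj = 7! * 462 = 5040 * 462 = 2328480.

2328480


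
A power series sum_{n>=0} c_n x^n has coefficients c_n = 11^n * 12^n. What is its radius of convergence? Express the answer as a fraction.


By the root test (Cauchy-Hadamard), the radius is R = 1 / limsup_n |c_n|^(1/n).
Here |c_n|^(1/n) = (11^n * 12^n)^(1/n) = 11 * 12 = 132 for all n.
So R = 1/132 = 1/132.

1/132


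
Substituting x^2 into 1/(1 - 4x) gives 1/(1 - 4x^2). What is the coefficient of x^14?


The coefficient of x^(2m) in 1/(1 - 4x^2) is 4^m.
With n = 14 = 2*7, the coefficient is 4^7 = 16384.

16384


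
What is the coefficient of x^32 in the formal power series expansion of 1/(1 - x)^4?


The negative binomial / multiset identity is
1/(1 - x)^r = sum_{k>=0} C(k + r - 1, r - 1) x^k.
Here r = 4 and k = 32, so the coefficient is
C(32 + 3, 3) = C(35, 3)
= 6545

6545


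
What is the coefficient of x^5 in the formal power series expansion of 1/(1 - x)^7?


The expansion 1/(1 - x)^r = sum_{k>=0} C(k + r - 1, r - 1) x^k follows from the multiset / negative-binomial theorem (or from repeated differentiation of the geometric series).
For r = 7 and k = 5:
C(11, 6) = 39916800 / (720 * 120) = 462.

462


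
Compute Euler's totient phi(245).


phi(n) counts integers in [1, n] coprime to n. Using the multiplicative formula phi(n) = n * prod_{p | n} (1 - 1/p):
245 = 5 * 7^2, so
phi(245) = 245 * (1 - 1/5) * (1 - 1/7) = 168.

168


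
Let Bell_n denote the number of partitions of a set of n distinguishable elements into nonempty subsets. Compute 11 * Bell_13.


Bell_13 can be computed from the Bell triangle or from Dobinski's identity Bell_n = (1/e) * sum_{k>=0} k^n / k!.
Computing Bell_13 = 27644437.
Then 11 * 27644437 = 304088807.

304088807


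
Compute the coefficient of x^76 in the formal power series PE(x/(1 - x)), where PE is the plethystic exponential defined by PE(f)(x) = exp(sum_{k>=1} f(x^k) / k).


For f(x) = x/(1 - x) we have
sum_{k>=1} f(x^k) / k = sum_{k>=1} (1/k) * x^k / (1 - x^k) = sum_{k, m >= 1} x^(k m) / k,
which after exponentiating simplifies to
PE(x/(1 - x)) = prod_{k>=1} 1 / (1 - x^k).
This is the generating function for the partition function p(n), so the coefficient of x^76 is p(76).
Computing p(76) by dynamic programming over parts 1, 2, ..., 76: p(76) = 9289091.

9289091


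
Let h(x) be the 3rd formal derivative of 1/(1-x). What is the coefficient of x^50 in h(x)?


Differentiating 3 times: d^3/dx^3 [1/(1-x)] = 3!/(1-x)^4.
The expansion 1/(1-x)^4 = sum_{k>=0} C(k+3, 3) x^k, so the coefficient of x^n in 3!/(1-x)^4 is 3! * C(n+3, 3).
For n = 50: 6 * C(53, 3) = 6 * 23426 = 140556

140556


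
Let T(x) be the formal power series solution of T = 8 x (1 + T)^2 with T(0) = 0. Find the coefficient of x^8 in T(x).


Apply the Lagrange inversion formula: if T = 8 x * phi(T) with phi(t) = (1 + t)^2, then [x^n] T = 8^n * (1/n) [t^(n-1)] phi(t)^n = 8^n * (1/n) [t^(n-1)] (1 + t)^(2n) = 8^n * (1/n) C(2n, n-1).
Using the identity C(2n, n-1) = C(2n, n) * n / (n+1), the unscaled factor equals C(2n, n) / (n+1) = C_n, the n-th Catalan number.
For n = 8: C_8 = C(16, 8) / 9 = 12870/9 = 1430.
With the 8^8 = 16777216 factor, the coefficient is 16777216 * 1430 = 23991418880.

23991418880


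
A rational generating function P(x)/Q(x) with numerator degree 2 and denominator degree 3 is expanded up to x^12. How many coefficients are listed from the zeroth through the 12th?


Expanding up to x^12 gives the coefficients for x^0, x^1, ..., x^12.
That is 12 + 1 = 13 coefficients in total.

13


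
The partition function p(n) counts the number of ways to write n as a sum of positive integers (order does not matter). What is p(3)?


Using the generating function prod_{k>=1} 1/(1-x^k), we compute p(3).
By dynamic programming over parts 1 through 3:
p(3) = 3

3


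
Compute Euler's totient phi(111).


phi(n) counts integers in [1, n] coprime to n. Using the multiplicative formula phi(n) = n * prod_{p | n} (1 - 1/p):
111 = 3 * 37, so
phi(111) = 111 * (1 - 1/3) * (1 - 1/37) = 72.

72


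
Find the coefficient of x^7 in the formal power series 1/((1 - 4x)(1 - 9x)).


By partial fractions or Cauchy convolution:
The coefficient equals sum_{k=0}^{7} 4^k * 9^(7-k).
= 8596237

8596237


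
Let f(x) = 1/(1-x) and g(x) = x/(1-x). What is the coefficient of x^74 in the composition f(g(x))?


First simplify the composition: f(g(x)) = 1/(1 - x/(1-x)) = (1-x)/((1-x) - x) = (1-x)/(1-2x).
Now extract the coefficient. Write (1-x)/(1-2x) = 1/(1-2x) - x/(1-2x).
The coefficient of x^n in 1/(1-2x) is 2^n, and in x/(1-2x) is 2^(n-1) (for n >= 1).
So the coefficient of x^74 is 2^74 - 2^73 = 18889465931478580854784 - 9444732965739290427392 = 9444732965739290427392.

9444732965739290427392


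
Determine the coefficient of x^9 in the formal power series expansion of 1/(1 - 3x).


The geometric series identity gives 1/(1 - c x) = sum_{k>=0} c^k x^k, so the coefficient of x^k is c^k.
Here c = 3 and k = 9.
Computing: 3^9 = 19683

19683


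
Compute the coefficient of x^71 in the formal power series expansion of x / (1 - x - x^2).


Let f(x) = sum_{k>=0} a_k x^k. Multiplying f(x) * (1 - x - x^2) = x and matching coefficients gives a_0 = 0, a_1 = 1, and a_k = a_{k-1} + a_{k-2} for k >= 2. These are the Fibonacci numbers F_k.
Iterating from F_0 = 0, F_1 = 1:
F_0=0, F_1=1, F_2=1, F_3=2, F_4=3, F_5=5, F_6=8, F_7=13, F_8=21, F_9=34, ...
F_71 = 308061521170129.

308061521170129


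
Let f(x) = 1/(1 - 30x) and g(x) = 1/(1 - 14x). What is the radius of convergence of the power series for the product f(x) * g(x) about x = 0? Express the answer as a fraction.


The radius of 1/(1 - 30x) is 1/30 (nearest singularity at x = 1/30), and the radius of 1/(1 - 14x) is 1/14.
The product f(x)*g(x) = 1/((1 - 30x)(1 - 14x)) has singularities at both 1/30 and 1/14, so its radius of convergence is the distance to the nearest one:
min(1/30, 1/14) = 1/30.

1/30


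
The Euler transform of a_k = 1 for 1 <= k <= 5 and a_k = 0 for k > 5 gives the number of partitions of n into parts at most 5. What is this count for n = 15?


Partitions of 15 into parts at most 5:
Using generating function (1-x)^(-1)(1-x^2)^(-1)...(1-x^5)^(-1),
the coefficient of x^15 = 84

84


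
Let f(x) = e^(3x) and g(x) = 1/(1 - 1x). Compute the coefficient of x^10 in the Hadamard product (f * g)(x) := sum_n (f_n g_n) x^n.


Expanding: f_k = 3^k/k! (from e^(3x)) and g_k = 1^k (from 1/(1 - 1x)). So the Hadamard coefficient (f * g)_k = 3^k 1^k / k! = (3)^k / k!.
For k = 10: 3^10/10! = 59049/3628800 = 729/44800.

729/44800


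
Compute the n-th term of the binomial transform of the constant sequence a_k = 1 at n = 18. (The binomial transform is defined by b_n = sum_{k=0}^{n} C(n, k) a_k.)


With a_k = 1 for all k, b_n = sum_{k=0}^{n} C(n, k) = 2^n by the binomial theorem.
For n = 18: 2^18 = 262144.

262144


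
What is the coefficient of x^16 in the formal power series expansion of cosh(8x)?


The Maclaurin series is cosh(t) = sum_{m>=0} t^(2m) / (2m)!, so substituting t = 8x, only even powers of x are nonzero, with coefficient of x^(2m) equal to 8^(2m) / (2m)!.
For x^16 the coefficient is 8^16/16! = 281474976710656/20922789888000 = 8589934592/638512875.

8589934592/638512875


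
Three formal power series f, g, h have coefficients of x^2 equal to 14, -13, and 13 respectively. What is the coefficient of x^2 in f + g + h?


Series addition is componentwise:
14 + -13 + 13
= 14

14


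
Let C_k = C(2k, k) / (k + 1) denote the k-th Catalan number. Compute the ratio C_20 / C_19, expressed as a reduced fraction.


Using C_k = (2k)! / (k! (k+1)!), the ratio C_{k+1}/C_k simplifies to
C_{k+1}/C_k = [(2k+2)! / ((k+1)! (k+2)!)] * [k! (k+1)! / (2k)!]
 = (2k+2)(2k+1) / ((k+1)(k+2)) = 2(2k+1) / (k+2).
For k = 19: 2(2*19 + 1) / (19 + 2) = 78/21 = 26/7.

26/7


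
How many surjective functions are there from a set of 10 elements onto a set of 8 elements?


By inclusion-exclusion on which target elements are missed, the number of surjections from an n-set onto a k-set is
surj(n, k) = sum_{j=0}^{k} (-1)^j C(k, j) (k - j)^n.
Equivalently surj(n, k) = k! * S(n, k), where S(n, k) is the Stirling number of the second kind.
For n = 10, k = 8:
S(10, 8) = 750, so
surj = 8! * 750 = 40320 * 750 = 30240000.

30240000


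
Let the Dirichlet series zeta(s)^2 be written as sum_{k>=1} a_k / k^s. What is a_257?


The Dirichlet convolution of the constant function 1 with itself gives (1 * 1)(k) = sum_{d | k} 1 = d(k), the number of positive divisors of k.
Since zeta(s) = sum_{k>=1} 1/k^s, we have zeta(s)^2 = sum_{k>=1} d(k)/k^s, so a_k = d(k).
For k = 257: the divisors are 1, 257.
Count = 2.

2


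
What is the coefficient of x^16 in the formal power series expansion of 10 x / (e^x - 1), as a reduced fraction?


The exponential generating function for Bernoulli numbers is
x / (e^x - 1) = sum_{k>=0} B_k x^k / k!.
So the coefficient of x^16 in 10 x / (e^x - 1) is 10 B_16 / 16!.
Computing: B_16 = -3617/510, 16! = 20922789888000, giving
10 * -3617/510 / 20922789888000 = -3617/1067062284288000.

-3617/1067062284288000


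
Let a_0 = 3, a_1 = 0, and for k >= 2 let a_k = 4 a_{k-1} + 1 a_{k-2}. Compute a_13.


Iterating the recurrence forward:
a_0 = 3
a_1 = 0
a_2 = 4*0 + 1*3 = 3
a_3 = 4*3 + 1*0 = 12
a_4 = 4*12 + 1*3 = 51
a_5 = 4*51 + 1*12 = 216
a_6 = 4*216 + 1*51 = 915
a_7 = 4*915 + 1*216 = 3876
a_8 = 4*3876 + 1*915 = 16419
a_9 = 4*16419 + 1*3876 = 69552
a_10 = 4*69552 + 1*16419 = 294627
a_11 = 4*294627 + 1*69552 = 1248060
a_12 = 4*1248060 + 1*294627 = 5286867
a_13 = 4*5286867 + 1*1248060 = 22395528
So a_13 = 22395528.

22395528


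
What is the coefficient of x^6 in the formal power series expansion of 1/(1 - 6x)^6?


The general identity 1/(1 - c x)^r = sum_{k>=0} c^k C(k + r - 1, r - 1) x^k follows by substituting y = c x into 1/(1 - y)^r = sum_{k>=0} C(k + r - 1, r - 1) y^k.
For c = 6, r = 6, k = 6:
6^6 * C(11, 5) = 46656 * 462 = 21555072.

21555072


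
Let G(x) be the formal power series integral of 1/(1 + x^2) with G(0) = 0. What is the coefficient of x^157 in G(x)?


1/(1 + x^2) = sum_{j>=0} (-1)^j x^(2j). Integrating termwise with G(0) = 0:
G(x) = sum_{j>=0} (-1)^j x^(2j+1) / (2j+1) = arctan(x).
Only odd powers are nonzero. For x^157 write 157 = 2*78 + 1, giving
(-1)^78 / 157 = 1/157 = 1/157.

1/157


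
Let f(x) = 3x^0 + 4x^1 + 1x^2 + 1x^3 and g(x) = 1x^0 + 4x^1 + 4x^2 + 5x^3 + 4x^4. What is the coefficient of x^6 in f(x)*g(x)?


Cauchy product at x^6:
1*4 + 1*5
= 9

9


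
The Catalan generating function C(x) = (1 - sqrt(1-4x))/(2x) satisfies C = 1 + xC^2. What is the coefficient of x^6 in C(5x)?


Substituting x -> 5x scales the n-th coefficient by 5^n, so [x^6] C(5x) = 5^6 * C_6.
C_6 = C(2*6, 6)/(7) = 924/7 = 132.
So 5^6 * 132 = 15625 * 132 = 2062500.

2062500


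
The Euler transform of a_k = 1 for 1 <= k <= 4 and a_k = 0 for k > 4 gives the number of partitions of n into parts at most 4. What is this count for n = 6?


Partitions of 6 into parts at most 4:
Using generating function (1-x)^(-1)(1-x^2)^(-1)...(1-x^4)^(-1),
the coefficient of x^6 = 9

9


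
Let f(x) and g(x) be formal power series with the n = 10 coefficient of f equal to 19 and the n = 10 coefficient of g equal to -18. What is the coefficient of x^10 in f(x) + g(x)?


Addition of formal power series is termwise.
The coefficient of x^10 in f + g = 19 + -18
= 1

1


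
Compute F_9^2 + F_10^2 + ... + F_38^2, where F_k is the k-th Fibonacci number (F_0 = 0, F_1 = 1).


There is a standard identity sum_{k=0}^{N} F_k^2 = F_N * F_{N+1} (proved inductively from the telescoping relation F_k^2 = F_k F_{k+1} - F_{k-1} F_k). Then
sum_{k=9}^{38} F_k^2 = F_38 F_39 - F_8 F_9.
Computing: F_38 = 39088169, F_39 = 63245986, F_8 = 21, F_9 = 34.
Sum = 39088169 * 63245986 - 21 * 34 = 2472169789338920.

2472169789338920


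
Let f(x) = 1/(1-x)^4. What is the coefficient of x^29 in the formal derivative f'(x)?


Differentiate: d/dx [ 1/(1-x)^r ] = r / (1-x)^(r+1).
Here r = 4, so f'(x) = 4 / (1-x)^5.
The expansion of 1/(1-x)^(r+1) has coefficient of x^n equal to C(n+r, r).
So the coefficient of x^29 in f'(x) is
4 * C(33, 4) = 4 * 40920 = 163680

163680


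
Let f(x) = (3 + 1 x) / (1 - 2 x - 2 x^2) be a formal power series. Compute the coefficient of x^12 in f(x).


Write f(x) = sum_{k>=0} a_k x^k. Multiplying both sides by 1 - 2 x - 2 x^2 gives
(1 - 2 x - 2 x^2) sum_{k>=0} a_k x^k = 3 + 1 x.
Matching coefficients:
 x^0: a_0 = 3
 x^1: a_1 - 2 a_0 = 1  =>  a_1 = 2*3 + 1 = 7
 x^k (k >= 2): a_k = 2 a_{k-1} + 2 a_{k-2}.
Iterating: a_2 = 20, a_3 = 54, a_4 = 148, a_5 = 404, a_6 = 1104, a_7 = 3016, a_8 = 8240, a_9 = 22512, a_10 = 61504, a_11 = 168032, a_12 = 459072.
So the coefficient of x^12 is 459072.

459072


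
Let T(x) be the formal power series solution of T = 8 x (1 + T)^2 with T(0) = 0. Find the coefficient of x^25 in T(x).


Apply the Lagrange inversion formula: if T = 8 x * phi(T) with phi(t) = (1 + t)^2, then [x^n] T = 8^n * (1/n) [t^(n-1)] phi(t)^n = 8^n * (1/n) [t^(n-1)] (1 + t)^(2n) = 8^n * (1/n) C(2n, n-1).
Using the identity C(2n, n-1) = C(2n, n) * n / (n+1), the unscaled factor equals C(2n, n) / (n+1) = C_n, the n-th Catalan number.
For n = 25: C_25 = C(50, 25) / 26 = 126410606437752/26 = 4861946401452.
With the 8^25 = 37778931862957161709568 factor, the coefficient is 37778931862957161709568 * 4861946401452 = 183679141821804874793065781957492736.

183679141821804874793065781957492736
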